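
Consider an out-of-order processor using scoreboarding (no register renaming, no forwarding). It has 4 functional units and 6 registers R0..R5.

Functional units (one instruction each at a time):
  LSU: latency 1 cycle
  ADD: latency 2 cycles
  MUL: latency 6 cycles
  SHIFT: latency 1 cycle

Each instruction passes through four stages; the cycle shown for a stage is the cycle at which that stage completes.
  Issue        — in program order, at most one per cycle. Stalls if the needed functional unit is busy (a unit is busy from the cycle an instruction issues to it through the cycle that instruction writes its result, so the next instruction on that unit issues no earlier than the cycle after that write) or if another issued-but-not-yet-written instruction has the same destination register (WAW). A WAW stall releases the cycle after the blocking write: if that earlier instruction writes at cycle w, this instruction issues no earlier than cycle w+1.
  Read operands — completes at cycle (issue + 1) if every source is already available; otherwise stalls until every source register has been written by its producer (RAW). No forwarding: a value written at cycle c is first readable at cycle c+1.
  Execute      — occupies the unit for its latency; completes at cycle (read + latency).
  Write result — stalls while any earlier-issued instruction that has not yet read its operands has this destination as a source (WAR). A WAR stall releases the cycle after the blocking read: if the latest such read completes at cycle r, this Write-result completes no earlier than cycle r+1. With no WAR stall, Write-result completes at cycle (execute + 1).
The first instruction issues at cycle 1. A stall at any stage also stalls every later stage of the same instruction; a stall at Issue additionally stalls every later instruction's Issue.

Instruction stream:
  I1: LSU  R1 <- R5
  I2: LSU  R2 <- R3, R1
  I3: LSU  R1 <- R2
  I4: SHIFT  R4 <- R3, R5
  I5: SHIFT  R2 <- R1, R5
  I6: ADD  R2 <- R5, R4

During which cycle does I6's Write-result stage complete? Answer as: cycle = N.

cycle = 22

cycle 1: I1 issues→LSU
cycle 2: I1 reads
cycle 3: I1 exec-done
cycle 4: I1 writes R1
cycle 5: I2 issues→LSU
cycle 6: I2 reads
cycle 7: I2 exec-done
cycle 8: I2 writes R2
cycle 9: I3 issues→LSU
cycle 10: I3 reads · I4 issues→SHIFT
cycle 11: I3 exec-done · I4 reads
cycle 12: I3 writes R1 · I4 exec-done
cycle 13: I4 writes R4
cycle 14: I5 issues→SHIFT
cycle 15: I5 reads
cycle 16: I5 exec-done
cycle 17: I5 writes R2
cycle 18: I6 issues→ADD
cycle 19: I6 reads
cycle 21: I6 exec-done
cycle 22: I6 writes R2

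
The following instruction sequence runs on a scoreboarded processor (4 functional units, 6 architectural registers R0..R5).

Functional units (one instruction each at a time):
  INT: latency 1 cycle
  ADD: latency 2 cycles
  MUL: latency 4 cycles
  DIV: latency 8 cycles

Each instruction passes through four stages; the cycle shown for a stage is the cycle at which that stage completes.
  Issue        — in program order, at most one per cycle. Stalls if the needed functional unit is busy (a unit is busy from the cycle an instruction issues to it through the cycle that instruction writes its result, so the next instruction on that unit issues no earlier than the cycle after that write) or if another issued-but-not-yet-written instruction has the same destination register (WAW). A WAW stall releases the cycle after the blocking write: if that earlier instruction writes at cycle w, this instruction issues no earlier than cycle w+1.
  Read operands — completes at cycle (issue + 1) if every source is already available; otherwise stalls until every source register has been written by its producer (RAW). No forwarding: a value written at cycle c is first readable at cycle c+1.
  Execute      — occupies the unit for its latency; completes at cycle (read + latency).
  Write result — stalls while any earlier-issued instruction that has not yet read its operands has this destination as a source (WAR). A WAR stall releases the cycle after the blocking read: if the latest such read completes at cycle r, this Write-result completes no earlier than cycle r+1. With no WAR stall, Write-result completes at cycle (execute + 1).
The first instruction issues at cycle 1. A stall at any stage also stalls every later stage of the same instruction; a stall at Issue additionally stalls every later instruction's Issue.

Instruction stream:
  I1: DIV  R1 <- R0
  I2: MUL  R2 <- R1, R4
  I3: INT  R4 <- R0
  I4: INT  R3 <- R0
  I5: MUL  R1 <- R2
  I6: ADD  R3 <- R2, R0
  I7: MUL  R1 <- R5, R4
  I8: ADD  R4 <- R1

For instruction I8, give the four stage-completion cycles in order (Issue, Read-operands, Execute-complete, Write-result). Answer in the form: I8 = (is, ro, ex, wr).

I8 = (26, 32, 34, 35)

t=1  I1→DIV
t=2  I1 RO · I2→MUL
t=3  I3→INT
t=4  I3 RO
t=5  I3 EX
t=10  I1 EX
t=11  I1 WR R1
t=12  I2 RO
t=13  I3 WR R4
t=14  I4→INT
t=15  I4 RO
t=16  I2 EX · I4 EX
t=17  I2 WR R2 · I4 WR R3
t=18  I5→MUL
t=19  I5 RO · I6→ADD
t=20  I6 RO
t=22  I6 EX
t=23  I5 EX · I6 WR R3
t=24  I5 WR R1
t=25  I7→MUL
t=26  I7 RO · I8→ADD
t=30  I7 EX
t=31  I7 WR R1
t=32  I8 RO
t=34  I8 EX
t=35  I8 WR R4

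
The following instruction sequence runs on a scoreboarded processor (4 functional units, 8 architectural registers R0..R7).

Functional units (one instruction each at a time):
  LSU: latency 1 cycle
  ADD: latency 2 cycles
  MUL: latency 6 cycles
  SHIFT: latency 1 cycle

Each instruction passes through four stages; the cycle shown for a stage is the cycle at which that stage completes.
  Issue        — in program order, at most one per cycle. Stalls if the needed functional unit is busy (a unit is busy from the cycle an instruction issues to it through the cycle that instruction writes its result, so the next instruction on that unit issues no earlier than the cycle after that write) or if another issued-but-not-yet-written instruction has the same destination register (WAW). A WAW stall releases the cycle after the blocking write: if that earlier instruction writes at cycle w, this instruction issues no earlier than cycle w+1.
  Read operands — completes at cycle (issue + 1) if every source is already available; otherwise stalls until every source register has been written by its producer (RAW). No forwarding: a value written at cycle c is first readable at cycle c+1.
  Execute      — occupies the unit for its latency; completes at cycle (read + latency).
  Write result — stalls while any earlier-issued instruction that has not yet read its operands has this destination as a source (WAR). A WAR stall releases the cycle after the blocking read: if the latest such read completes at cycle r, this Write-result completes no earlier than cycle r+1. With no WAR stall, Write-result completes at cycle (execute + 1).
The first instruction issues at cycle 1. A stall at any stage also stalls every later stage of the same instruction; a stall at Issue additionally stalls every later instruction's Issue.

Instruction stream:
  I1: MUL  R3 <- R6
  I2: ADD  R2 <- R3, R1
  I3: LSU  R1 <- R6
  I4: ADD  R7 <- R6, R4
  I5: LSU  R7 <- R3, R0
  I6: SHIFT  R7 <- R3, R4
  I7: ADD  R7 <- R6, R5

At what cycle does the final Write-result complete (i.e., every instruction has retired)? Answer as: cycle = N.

cycle = 31

c1: issue I1 (MUL)
c2: I1 read-ops · issue I2 (ADD)
c3: issue I3 (LSU)
c4: I3 read-ops
c5: I3 finished on LSU
c8: I1 finished on MUL
c9: I1→R3
c10: I2 read-ops
c11: I3→R1
c12: I2 finished on ADD
c13: I2→R2
c14: issue I4 (ADD)
c15: I4 read-ops
c17: I4 finished on ADD
c18: I4→R7
c19: issue I5 (LSU)
c20: I5 read-ops
c21: I5 finished on LSU
c22: I5→R7
c23: issue I6 (SHIFT)
c24: I6 read-ops
c25: I6 finished on SHIFT
c26: I6→R7
c27: issue I7 (ADD)
c28: I7 read-ops
c30: I7 finished on ADD
c31: I7→R7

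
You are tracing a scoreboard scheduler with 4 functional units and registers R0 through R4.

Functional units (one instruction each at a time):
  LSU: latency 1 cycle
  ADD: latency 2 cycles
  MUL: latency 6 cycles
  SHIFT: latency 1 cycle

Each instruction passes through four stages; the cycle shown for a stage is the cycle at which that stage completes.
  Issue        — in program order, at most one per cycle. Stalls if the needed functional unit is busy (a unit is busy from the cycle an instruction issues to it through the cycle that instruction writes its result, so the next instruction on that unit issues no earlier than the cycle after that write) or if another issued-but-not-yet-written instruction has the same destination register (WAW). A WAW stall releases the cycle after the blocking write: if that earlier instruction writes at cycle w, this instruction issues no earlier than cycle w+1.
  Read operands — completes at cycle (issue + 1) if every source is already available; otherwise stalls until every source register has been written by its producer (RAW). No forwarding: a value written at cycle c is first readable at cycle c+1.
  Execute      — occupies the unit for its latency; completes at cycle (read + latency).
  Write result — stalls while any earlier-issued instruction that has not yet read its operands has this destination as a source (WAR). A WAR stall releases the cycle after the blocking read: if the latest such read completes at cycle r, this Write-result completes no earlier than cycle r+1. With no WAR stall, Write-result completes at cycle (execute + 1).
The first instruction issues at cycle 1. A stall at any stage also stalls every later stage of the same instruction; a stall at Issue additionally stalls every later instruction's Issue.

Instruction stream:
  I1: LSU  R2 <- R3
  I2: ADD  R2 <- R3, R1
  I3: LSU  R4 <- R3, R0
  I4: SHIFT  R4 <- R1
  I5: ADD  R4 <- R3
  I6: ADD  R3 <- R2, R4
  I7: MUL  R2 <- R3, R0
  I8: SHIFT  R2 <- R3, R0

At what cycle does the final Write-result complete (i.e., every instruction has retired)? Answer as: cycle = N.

cycle = 35

[I1] 1/2/3/4
[I2] 5/6/8/9  (WAW R2: wait I1 write@4)
[I3] 6/7/8/9
[I4] 10/11/12/13  (WAW R4: wait I3 write@9)
[I5] 14/15/17/18  (WAW R4: wait I4 write@13)
[I6] 19/20/22/23  (struct: ADD busy until I5 writes@18)
[I7] 20/24/30/31  (RAW R3: wait I6 write@23)
[I8] 32/33/34/35  (WAW R2: wait I7 write@31)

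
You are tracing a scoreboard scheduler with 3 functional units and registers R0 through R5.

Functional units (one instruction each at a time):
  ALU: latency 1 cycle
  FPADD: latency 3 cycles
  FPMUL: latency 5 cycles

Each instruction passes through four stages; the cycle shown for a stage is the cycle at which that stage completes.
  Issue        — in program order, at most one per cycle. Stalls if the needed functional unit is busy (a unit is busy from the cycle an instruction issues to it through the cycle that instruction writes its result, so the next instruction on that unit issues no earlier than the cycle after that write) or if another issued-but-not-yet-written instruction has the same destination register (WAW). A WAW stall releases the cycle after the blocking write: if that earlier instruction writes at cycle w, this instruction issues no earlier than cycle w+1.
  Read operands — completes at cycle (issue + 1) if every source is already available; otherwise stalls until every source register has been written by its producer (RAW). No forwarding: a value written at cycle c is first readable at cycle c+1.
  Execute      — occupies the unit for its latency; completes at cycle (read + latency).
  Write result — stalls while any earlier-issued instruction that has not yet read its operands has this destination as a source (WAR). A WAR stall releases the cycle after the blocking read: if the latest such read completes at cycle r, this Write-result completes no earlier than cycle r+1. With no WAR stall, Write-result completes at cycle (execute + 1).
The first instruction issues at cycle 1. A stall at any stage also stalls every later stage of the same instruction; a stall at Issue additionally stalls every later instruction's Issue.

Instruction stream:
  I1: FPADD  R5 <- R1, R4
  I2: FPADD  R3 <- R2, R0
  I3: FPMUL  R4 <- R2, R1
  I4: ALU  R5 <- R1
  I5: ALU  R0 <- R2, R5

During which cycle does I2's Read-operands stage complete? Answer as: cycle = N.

[1] issue I1 (FPADD)
[2] I1 read-ops
[5] I1 finished on FPADD
[6] I1→R5
[7] issue I2 (FPADD)
[8] I2 read-ops, issue I3 (FPMUL)
[9] I3 read-ops, issue I4 (ALU)
[10] I4 read-ops
[11] I2 finished on FPADD, I4 finished on ALU
[12] I2→R3, I4→R5
[13] issue I5 (ALU)
[14] I3 finished on FPMUL, I5 read-ops
[15] I3→R4, I5 finished on ALU
[16] I5→R0

cycle = 8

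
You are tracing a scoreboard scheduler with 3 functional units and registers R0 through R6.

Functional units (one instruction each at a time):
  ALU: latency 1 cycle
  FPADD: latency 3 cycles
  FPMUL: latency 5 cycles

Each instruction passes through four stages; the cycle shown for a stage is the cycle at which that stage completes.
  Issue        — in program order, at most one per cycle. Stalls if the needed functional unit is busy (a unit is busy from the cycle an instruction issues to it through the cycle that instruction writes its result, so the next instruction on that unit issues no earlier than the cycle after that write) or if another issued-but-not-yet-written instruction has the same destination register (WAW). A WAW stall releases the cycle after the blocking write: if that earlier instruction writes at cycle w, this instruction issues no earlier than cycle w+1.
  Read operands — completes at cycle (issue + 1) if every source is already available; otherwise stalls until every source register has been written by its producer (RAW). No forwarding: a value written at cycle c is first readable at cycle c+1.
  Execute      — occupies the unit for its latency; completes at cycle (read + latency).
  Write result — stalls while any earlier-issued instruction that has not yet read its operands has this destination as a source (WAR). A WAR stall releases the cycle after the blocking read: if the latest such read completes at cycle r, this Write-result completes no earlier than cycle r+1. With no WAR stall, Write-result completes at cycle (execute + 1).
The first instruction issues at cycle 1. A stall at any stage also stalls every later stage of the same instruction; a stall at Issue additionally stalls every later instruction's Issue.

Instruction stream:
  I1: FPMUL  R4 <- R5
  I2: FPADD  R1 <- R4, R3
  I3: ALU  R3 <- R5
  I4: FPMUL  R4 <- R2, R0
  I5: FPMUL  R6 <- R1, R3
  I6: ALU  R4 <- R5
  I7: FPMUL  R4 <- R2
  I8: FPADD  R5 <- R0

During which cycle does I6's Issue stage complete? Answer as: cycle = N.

cycle = 18

[1] I1→FPMUL
[2] I1 RO · I2→FPADD
[3] I3→ALU
[4] I3 RO
[5] I3 EX
[7] I1 EX
[8] I1 WR R4
[9] I2 RO · I4→FPMUL
[10] I3 WR R3 · I4 RO
[12] I2 EX
[13] I2 WR R1
[15] I4 EX
[16] I4 WR R4
[17] I5→FPMUL
[18] I5 RO · I6→ALU
[19] I6 RO
[20] I6 EX
[21] I6 WR R4
[23] I5 EX
[24] I5 WR R6
[25] I7→FPMUL
[26] I7 RO · I8→FPADD
[27] I8 RO
[30] I8 EX
[31] I7 EX · I8 WR R5
[32] I7 WR R4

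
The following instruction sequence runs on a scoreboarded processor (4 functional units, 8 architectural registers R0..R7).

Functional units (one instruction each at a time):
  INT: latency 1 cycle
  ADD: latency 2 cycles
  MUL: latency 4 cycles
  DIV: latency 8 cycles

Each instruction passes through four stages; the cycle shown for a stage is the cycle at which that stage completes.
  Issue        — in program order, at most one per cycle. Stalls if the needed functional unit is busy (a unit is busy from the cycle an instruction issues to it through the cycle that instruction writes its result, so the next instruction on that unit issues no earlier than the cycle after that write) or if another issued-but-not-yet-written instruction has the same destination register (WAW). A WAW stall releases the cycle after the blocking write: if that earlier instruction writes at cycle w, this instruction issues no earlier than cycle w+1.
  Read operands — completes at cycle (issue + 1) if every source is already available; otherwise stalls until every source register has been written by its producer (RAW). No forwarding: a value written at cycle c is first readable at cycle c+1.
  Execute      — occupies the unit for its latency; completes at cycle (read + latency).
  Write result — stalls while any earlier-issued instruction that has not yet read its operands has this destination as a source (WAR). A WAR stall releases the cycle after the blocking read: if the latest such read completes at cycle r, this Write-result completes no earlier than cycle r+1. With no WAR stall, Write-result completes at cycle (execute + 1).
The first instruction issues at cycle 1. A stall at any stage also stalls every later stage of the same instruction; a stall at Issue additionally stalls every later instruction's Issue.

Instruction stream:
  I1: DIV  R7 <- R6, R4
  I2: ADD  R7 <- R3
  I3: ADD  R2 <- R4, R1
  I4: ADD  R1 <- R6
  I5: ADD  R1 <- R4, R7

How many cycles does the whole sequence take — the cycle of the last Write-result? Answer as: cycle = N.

cycle 1: I1→DIV
cycle 2: I1 RO
cycle 10: I1 EX
cycle 11: I1 WR R7
cycle 12: I2→ADD
cycle 13: I2 RO
cycle 15: I2 EX
cycle 16: I2 WR R7
cycle 17: I3→ADD
cycle 18: I3 RO
cycle 20: I3 EX
cycle 21: I3 WR R2
cycle 22: I4→ADD
cycle 23: I4 RO
cycle 25: I4 EX
cycle 26: I4 WR R1
cycle 27: I5→ADD
cycle 28: I5 RO
cycle 30: I5 EX
cycle 31: I5 WR R1

cycle = 31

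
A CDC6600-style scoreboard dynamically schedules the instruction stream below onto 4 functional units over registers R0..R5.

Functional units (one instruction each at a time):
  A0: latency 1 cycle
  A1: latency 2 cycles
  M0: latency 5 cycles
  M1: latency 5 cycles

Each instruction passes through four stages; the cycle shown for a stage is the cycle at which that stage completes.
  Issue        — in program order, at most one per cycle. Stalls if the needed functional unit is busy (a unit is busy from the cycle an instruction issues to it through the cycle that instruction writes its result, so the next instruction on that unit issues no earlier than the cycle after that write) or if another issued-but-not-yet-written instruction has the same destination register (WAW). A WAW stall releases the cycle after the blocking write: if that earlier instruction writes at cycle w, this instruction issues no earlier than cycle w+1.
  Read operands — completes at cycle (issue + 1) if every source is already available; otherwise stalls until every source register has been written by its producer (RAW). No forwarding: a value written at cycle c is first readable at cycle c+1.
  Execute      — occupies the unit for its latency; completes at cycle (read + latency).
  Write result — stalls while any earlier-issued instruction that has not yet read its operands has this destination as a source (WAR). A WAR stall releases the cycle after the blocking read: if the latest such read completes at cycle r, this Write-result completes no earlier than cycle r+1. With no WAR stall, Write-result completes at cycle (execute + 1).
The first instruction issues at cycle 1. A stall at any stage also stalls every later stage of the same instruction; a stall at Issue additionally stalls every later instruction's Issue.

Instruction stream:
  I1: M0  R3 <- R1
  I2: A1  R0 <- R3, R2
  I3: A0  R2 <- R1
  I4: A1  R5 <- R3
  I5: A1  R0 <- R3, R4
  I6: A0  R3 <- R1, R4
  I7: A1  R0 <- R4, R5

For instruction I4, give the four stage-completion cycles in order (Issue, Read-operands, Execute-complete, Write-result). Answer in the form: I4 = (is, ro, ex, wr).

I4 = (13, 14, 16, 17)

cycle 1: I1 issues→M0
cycle 2: I1 reads · I2 issues→A1
cycle 3: I3 issues→A0
cycle 4: I3 reads
cycle 5: I3 exec-done
cycle 7: I1 exec-done
cycle 8: I1 writes R3
cycle 9: I2 reads
cycle 10: I3 writes R2
cycle 11: I2 exec-done
cycle 12: I2 writes R0
cycle 13: I4 issues→A1
cycle 14: I4 reads
cycle 16: I4 exec-done
cycle 17: I4 writes R5
cycle 18: I5 issues→A1
cycle 19: I5 reads · I6 issues→A0
cycle 20: I6 reads
cycle 21: I5 exec-done · I6 exec-done
cycle 22: I5 writes R0 · I6 writes R3
cycle 23: I7 issues→A1
cycle 24: I7 reads
cycle 26: I7 exec-done
cycle 27: I7 writes R0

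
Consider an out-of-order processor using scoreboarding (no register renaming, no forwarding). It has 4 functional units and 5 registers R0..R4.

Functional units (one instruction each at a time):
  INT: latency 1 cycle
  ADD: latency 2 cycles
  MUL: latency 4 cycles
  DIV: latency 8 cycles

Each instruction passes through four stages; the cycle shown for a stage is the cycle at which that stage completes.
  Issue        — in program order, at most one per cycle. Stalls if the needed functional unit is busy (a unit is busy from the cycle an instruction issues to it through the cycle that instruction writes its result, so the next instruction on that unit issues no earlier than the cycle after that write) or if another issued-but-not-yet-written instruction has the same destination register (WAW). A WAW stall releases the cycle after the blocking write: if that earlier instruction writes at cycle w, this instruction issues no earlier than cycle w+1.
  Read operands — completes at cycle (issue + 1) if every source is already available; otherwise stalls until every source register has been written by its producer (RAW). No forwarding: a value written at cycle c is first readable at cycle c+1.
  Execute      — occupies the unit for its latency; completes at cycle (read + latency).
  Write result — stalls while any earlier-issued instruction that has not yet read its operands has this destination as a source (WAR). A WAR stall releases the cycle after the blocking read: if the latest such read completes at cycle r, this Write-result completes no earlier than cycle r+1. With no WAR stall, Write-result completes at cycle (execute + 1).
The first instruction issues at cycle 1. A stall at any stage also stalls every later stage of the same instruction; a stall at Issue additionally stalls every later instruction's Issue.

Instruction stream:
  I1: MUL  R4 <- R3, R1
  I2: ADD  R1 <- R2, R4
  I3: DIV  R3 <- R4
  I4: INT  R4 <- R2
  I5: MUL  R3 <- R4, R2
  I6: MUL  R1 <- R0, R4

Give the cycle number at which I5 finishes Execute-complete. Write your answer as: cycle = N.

c1: I1 issues→MUL
c2: I1 reads; I2 issues→ADD
c3: I3 issues→DIV
c6: I1 exec-done
c7: I1 writes R4
c8: I2 reads; I3 reads; I4 issues→INT
c9: I4 reads
c10: I2 exec-done; I4 exec-done
c11: I2 writes R1; I4 writes R4
c16: I3 exec-done
c17: I3 writes R3
c18: I5 issues→MUL
c19: I5 reads
c23: I5 exec-done
c24: I5 writes R3
c25: I6 issues→MUL
c26: I6 reads
c30: I6 exec-done
c31: I6 writes R1

cycle = 23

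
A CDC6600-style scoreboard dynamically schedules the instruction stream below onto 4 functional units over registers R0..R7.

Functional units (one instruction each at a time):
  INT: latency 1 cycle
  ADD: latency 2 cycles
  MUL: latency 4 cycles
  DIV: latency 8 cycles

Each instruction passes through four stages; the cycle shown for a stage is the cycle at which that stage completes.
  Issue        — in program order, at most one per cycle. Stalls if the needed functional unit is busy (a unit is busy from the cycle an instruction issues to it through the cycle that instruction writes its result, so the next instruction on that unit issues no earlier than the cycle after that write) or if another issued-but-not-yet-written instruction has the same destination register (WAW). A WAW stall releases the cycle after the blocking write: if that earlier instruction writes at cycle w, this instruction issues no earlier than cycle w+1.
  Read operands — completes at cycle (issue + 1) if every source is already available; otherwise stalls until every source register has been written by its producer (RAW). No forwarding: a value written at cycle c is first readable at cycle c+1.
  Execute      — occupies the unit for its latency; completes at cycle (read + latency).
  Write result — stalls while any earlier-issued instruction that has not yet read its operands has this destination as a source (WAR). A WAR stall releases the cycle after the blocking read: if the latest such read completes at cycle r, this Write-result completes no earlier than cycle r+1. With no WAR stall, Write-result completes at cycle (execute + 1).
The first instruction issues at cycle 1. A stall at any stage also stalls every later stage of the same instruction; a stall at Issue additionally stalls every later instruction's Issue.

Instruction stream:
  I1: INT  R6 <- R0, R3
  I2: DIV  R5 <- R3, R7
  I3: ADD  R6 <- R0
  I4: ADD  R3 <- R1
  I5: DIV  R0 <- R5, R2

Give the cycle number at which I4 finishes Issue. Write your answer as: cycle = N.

[I1] 1/2/3/4
[I2] 2/3/11/12
[I3] 5/6/8/9  (WAW R6: wait I1 write@4)
[I4] 10/11/13/14  (struct: ADD busy until I3 writes@9)
[I5] 13/14/22/23  (struct: DIV busy until I2 writes@12)

cycle = 10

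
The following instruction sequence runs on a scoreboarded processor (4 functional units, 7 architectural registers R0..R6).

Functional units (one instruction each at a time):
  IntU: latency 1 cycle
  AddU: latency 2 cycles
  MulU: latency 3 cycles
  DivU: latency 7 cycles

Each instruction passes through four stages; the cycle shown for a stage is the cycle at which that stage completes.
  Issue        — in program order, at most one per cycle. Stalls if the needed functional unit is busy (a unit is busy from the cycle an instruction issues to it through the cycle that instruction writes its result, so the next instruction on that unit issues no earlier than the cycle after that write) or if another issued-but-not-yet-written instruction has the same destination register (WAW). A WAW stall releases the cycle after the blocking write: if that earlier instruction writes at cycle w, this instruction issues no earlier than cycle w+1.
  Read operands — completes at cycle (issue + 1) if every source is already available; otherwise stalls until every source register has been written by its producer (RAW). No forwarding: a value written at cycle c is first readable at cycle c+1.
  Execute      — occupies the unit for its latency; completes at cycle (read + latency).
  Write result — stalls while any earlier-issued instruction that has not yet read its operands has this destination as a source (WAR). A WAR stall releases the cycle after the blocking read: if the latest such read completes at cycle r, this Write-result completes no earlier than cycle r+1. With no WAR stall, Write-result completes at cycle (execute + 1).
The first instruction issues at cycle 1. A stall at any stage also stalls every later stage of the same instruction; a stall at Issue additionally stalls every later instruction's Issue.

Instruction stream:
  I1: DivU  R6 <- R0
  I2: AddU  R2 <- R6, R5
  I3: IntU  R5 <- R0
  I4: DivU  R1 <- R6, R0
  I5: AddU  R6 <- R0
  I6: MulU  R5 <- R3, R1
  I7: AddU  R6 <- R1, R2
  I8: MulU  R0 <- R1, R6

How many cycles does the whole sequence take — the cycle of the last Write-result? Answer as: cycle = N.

1) issue 1, read 2, done 9, write 10
2) issue 2, read 11, done 13, write 14  <RAW R6: wait I1 write@10>
3) issue 3, read 4, done 5, write 12  <WAR R5: wait I2 read@11>
4) issue 11, read 12, done 19, write 20  <struct: DivU busy until I1 writes@10>
5) issue 15, read 16, done 18, write 19  <struct: AddU busy until I2 writes@14>
6) issue 16, read 21, done 24, write 25  <RAW R1: wait I4 write@20>
7) issue 20, read 21, done 23, write 24  <struct: AddU busy until I5 writes@19>
8) issue 26, read 27, done 30, write 31  <struct: MulU busy until I6 writes@25>

cycle = 31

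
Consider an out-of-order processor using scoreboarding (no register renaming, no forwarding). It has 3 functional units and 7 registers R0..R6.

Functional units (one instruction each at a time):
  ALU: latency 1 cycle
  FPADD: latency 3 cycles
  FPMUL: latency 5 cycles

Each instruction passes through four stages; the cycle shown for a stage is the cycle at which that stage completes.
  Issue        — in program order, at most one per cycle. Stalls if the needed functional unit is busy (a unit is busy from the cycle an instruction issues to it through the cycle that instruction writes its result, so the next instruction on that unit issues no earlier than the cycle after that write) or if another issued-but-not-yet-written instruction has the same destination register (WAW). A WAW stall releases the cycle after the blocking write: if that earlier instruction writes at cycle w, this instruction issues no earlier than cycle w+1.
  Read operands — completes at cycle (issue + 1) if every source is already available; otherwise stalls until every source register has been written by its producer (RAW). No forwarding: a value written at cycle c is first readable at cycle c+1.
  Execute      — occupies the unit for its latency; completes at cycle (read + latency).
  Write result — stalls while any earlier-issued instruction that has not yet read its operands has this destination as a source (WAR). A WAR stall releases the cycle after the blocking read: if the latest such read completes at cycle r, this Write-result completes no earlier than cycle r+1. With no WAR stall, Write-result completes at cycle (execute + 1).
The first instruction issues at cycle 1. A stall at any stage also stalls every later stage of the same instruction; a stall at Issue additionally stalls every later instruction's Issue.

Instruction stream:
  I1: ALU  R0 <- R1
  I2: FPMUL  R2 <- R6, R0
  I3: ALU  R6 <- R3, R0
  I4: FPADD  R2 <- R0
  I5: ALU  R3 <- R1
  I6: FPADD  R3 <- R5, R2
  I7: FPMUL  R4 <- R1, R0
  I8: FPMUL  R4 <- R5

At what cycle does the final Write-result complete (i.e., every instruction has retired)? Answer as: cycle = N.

cycle = 34

[I1] 1/2/3/4
[I2] 2/5/10/11  (RAW R0: wait I1 write@4)
[I3] 5/6/7/8  (struct: ALU busy until I1 writes@4)
[I4] 12/13/16/17  (WAW R2: wait I2 write@11)
[I5] 13/14/15/16
[I6] 18/19/22/23  (struct: FPADD busy until I4 writes@17)
[I7] 19/20/25/26
[I8] 27/28/33/34  (struct: FPMUL busy until I7 writes@26)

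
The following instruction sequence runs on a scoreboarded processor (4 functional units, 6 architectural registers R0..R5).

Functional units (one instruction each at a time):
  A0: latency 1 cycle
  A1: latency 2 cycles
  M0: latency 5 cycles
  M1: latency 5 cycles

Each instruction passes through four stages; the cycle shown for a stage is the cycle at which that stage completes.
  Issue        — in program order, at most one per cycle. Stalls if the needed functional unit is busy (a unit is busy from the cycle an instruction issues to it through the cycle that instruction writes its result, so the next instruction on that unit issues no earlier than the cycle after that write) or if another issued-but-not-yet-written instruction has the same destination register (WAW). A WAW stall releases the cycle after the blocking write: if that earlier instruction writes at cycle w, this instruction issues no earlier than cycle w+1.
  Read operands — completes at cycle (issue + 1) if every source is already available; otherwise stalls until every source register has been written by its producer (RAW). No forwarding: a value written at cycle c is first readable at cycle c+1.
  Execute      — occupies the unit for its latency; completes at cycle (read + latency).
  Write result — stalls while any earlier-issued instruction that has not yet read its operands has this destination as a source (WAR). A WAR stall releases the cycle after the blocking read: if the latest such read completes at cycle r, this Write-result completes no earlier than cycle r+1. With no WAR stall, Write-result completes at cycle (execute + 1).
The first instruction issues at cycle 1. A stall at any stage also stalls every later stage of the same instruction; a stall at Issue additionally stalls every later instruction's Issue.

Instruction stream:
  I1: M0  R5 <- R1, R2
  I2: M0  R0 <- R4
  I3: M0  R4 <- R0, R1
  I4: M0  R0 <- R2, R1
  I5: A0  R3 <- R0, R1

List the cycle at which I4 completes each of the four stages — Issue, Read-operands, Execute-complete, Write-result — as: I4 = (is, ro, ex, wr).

I4 = (25, 26, 31, 32)

  I1 | 1 | 2 | 7 | 8
  I2 | 9 | 10 | 15 | 16   struct: M0 busy until I1 writes@8
  I3 | 17 | 18 | 23 | 24   struct: M0 busy until I2 writes@16
  I4 | 25 | 26 | 31 | 32   struct: M0 busy until I3 writes@24
  I5 | 26 | 33 | 34 | 35   RAW R0: wait I4 write@32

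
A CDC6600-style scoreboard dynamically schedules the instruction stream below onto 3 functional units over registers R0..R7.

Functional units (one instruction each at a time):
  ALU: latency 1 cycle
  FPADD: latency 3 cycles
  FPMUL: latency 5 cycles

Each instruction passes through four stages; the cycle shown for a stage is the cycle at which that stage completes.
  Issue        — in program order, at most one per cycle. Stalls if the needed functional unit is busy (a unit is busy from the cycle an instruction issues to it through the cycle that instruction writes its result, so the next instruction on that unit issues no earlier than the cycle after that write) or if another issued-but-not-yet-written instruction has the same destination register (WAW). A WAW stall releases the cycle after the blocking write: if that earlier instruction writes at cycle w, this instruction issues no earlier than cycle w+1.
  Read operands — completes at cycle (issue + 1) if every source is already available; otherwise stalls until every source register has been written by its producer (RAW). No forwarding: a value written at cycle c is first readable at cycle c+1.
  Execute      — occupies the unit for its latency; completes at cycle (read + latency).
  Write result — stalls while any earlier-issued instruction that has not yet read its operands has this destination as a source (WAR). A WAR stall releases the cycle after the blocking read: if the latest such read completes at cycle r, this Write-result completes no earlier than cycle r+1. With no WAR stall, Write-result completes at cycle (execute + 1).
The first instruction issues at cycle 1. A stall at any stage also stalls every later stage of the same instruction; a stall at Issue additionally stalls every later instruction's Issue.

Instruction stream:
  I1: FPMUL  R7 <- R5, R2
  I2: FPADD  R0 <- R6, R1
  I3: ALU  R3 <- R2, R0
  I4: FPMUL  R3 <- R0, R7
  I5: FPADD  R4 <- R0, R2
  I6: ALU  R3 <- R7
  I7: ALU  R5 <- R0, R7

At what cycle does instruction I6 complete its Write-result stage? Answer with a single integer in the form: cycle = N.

cycle = 22

t=1  I1 dispatched to FPMUL
t=2  I1 operands ready, I2 dispatched to FPADD
t=3  I2 operands ready, I3 dispatched to ALU
t=6  I2 complete
t=7  I1 complete, R0←I2
t=8  R7←I1, I3 operands ready
t=9  I3 complete
t=10  R3←I3
t=11  I4 dispatched to FPMUL
t=12  I4 operands ready, I5 dispatched to FPADD
t=13  I5 operands ready
t=16  I5 complete
t=17  I4 complete, R4←I5
t=18  R3←I4
t=19  I6 dispatched to ALU
t=20  I6 operands ready
t=21  I6 complete
t=22  R3←I6
t=23  I7 dispatched to ALU
t=24  I7 operands ready
t=25  I7 complete
t=26  R5←I7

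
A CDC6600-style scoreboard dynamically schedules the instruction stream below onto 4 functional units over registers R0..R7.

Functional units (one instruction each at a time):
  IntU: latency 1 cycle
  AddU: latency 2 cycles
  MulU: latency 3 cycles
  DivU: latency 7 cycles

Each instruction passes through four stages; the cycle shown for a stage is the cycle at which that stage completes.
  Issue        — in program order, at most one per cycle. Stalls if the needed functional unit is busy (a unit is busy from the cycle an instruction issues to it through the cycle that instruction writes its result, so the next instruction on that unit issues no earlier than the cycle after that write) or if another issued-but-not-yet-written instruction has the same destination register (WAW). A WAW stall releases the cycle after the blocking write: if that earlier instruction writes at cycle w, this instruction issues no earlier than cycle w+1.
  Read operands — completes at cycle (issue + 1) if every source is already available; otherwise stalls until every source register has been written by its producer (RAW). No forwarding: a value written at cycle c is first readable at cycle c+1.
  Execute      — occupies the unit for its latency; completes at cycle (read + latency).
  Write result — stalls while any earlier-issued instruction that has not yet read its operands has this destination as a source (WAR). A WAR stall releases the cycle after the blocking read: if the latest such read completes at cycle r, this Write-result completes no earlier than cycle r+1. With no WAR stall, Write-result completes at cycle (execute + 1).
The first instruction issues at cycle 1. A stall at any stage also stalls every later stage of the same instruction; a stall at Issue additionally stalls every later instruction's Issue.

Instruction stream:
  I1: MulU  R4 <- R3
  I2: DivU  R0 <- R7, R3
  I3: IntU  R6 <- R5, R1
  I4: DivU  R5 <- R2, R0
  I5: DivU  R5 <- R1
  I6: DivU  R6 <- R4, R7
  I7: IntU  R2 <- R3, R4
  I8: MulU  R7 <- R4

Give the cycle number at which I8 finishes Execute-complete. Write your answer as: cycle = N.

  I1 | 1 | 2 | 5 | 6
  I2 | 2 | 3 | 10 | 11
  I3 | 3 | 4 | 5 | 6
  I4 | 12 | 13 | 20 | 21   struct: DivU busy until I2 writes@11
  I5 | 22 | 23 | 30 | 31   struct: DivU busy until I4 writes@21
  I6 | 32 | 33 | 40 | 41   struct: DivU busy until I5 writes@31
  I7 | 33 | 34 | 35 | 36
  I8 | 34 | 35 | 38 | 39

cycle = 38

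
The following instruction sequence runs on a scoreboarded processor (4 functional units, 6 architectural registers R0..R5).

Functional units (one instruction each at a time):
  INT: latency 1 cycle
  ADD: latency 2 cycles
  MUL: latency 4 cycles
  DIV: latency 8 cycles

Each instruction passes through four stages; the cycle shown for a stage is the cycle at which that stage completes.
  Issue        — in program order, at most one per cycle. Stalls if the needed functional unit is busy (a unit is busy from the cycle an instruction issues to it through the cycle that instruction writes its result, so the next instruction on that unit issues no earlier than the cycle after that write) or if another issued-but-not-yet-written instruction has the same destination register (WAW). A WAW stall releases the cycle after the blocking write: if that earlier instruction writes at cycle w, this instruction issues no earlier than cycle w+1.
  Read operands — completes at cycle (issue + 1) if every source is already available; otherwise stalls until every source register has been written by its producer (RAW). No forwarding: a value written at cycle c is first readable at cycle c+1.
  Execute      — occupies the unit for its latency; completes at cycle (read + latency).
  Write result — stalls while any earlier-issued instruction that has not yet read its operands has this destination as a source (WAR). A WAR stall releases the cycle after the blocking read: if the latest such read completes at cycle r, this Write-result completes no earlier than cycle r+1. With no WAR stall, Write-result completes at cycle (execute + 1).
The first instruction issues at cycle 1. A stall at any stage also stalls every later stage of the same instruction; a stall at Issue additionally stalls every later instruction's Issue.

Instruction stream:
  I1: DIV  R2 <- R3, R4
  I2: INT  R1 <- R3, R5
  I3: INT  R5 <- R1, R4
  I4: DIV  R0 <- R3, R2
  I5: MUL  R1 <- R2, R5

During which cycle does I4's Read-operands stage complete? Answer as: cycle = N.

[I1] 1/2/10/11
[I2] 2/3/4/5
[I3] 6/7/8/9  (struct: INT busy until I2 writes@5)
[I4] 12/13/21/22  (struct: DIV busy until I1 writes@11)
[I5] 13/14/18/19

cycle = 13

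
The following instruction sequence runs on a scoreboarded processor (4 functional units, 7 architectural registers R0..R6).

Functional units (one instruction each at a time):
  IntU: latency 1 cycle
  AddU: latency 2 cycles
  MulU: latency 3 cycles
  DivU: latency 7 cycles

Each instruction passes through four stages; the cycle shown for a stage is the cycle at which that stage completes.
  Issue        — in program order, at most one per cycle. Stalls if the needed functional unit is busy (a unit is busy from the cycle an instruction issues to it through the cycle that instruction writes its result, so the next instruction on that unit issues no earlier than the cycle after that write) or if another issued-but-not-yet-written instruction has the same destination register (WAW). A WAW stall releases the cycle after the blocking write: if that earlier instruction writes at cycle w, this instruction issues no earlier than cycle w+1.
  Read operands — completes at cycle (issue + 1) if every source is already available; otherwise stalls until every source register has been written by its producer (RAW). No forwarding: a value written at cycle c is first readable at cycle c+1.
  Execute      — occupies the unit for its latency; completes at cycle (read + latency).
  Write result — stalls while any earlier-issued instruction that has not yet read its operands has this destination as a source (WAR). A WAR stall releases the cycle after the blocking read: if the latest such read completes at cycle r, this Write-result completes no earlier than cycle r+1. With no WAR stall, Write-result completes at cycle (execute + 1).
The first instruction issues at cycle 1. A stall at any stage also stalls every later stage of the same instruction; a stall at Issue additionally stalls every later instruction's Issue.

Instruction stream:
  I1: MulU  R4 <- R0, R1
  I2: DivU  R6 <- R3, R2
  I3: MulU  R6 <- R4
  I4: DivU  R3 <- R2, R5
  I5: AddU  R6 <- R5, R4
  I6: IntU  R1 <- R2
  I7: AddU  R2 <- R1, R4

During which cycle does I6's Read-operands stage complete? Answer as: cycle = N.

cycle = 20

I1 -> (1, 2, 5, 6)
I2 -> (2, 3, 10, 11)
I3 -> (12, 13, 16, 17)  // WAW R6: wait I2 write@11
I4 -> (13, 14, 21, 22)
I5 -> (18, 19, 21, 22)  // WAW R6: wait I3 write@17
I6 -> (19, 20, 21, 22)
I7 -> (23, 24, 26, 27)  // struct: AddU busy until I5 writes@22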